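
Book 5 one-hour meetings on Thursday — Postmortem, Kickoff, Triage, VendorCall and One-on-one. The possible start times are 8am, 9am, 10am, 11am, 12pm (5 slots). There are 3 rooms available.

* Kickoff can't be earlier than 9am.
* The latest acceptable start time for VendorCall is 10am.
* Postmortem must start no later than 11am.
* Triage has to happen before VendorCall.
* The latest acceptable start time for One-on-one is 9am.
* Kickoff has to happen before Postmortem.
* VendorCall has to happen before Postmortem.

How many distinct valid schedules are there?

14

Splitting on Postmortem: it can be 10am (2), 11am (12). Listing each branch's schedules as (Kickoff, Triage, VendorCall, One-on-one):
Postmortem=10am: (9am,8am,9am,8am) (9am,8am,9am,9am) — 2.
Postmortem=11am: (9am,8am,9am,8am) (9am,8am,9am,9am) (9am,8am,10am,8am) (9am,8am,10am,9am) (9am,9am,10am,8am) (9am,9am,10am,9am) (10am,8am,9am,8am) (10am,8am,9am,9am) (10am,8am,10am,8am) (10am,8am,10am,9am) (10am,9am,10am,8am) (10am,9am,10am,9am) — 12.
Summing: 2 + 12 = 14.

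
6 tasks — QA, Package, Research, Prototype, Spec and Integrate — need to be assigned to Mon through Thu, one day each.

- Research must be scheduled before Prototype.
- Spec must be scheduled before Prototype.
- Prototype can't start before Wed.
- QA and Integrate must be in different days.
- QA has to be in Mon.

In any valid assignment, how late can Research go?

Wed

Downstream work caps Research at Wed.
Research at Wed is achievable: Integrate=Tue, Prototype=Thu, QA=Mon, Package=Mon, Research=Wed, Spec=Mon.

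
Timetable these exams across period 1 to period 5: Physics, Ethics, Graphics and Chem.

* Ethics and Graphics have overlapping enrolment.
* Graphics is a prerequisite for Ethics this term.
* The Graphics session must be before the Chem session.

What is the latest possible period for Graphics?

period 4

Downstream work caps Graphics at period 4.
Graphics at period 4 is achievable: Chem=period 5, Ethics=period 5, Physics=period 1, Graphics=period 4.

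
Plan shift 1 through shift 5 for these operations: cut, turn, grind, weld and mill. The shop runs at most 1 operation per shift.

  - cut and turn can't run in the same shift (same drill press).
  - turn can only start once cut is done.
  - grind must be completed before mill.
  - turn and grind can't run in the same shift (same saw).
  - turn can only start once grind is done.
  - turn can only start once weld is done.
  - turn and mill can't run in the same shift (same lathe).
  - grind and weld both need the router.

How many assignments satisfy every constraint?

18

Splitting on cut: it can be shift 1 (5), shift 2 (5), shift 3 (5), shift 4 (3). Listing each branch's schedules as (turn, grind, weld, mill) by shift number:
cut=shift 1: (4,2,3,5) (4,3,2,5) (5,2,3,4) (5,2,4,3) (5,3,2,4) — 5.
cut=shift 2: (4,1,3,5) (4,3,1,5) (5,1,3,4) (5,1,4,3) (5,3,1,4) — 5.
cut=shift 3: (4,1,2,5) (4,2,1,5) (5,1,2,4) (5,1,4,2) (5,2,1,4) — 5.
cut=shift 4: (5,1,2,3) (5,1,3,2) (5,2,1,3) — 3.
Summing: 5 + 5 + 5 + 3 = 18.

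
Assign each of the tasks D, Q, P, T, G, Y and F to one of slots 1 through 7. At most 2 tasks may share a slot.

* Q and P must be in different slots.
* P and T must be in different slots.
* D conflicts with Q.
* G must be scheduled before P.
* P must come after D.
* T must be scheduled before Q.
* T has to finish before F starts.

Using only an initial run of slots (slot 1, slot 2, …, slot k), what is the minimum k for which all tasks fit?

The precedence chain requires at least 2 distinct slots.
With at most 2 per slot and 7 tasks, at least 4 slots are needed.
4 works (last occupied slot: 4): for example T -> 3; P -> 2; D -> 1; F -> 4; Q -> 4; Y -> 2; G -> 1.

4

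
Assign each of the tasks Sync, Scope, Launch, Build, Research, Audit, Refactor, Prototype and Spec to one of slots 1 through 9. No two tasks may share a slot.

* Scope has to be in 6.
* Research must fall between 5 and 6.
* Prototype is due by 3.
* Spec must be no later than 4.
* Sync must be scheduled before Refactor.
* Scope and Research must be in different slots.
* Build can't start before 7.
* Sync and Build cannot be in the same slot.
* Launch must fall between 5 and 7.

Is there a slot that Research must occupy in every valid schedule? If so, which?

Research's window is 5–6.
Scope is fixed at 6, and Research can't share a slot with Scope.
So Research must be 5.

5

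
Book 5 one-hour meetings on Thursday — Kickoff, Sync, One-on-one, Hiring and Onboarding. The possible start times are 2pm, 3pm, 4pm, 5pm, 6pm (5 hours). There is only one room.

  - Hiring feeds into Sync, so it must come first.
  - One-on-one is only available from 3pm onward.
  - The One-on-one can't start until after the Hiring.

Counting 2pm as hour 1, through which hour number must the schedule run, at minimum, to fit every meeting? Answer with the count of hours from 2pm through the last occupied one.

The precedence chain requires at least 2 distinct hours.
With at most 1 per hour and 5 meetings, at least 5 hours are needed.
5 works (last occupied hour: 6pm): for example Hiring -> 2pm, Kickoff -> 5pm, Onboarding -> 6pm, One-on-one -> 3pm, Sync -> 4pm.

5 hours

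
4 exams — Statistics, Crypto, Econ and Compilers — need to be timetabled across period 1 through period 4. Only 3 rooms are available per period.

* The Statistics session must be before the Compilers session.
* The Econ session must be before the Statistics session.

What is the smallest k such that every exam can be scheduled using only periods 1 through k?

3 periods

The precedence chain requires at least 3 distinct periods.
With at most 3 per period and 4 exams, at least 2 periods are needed.
3 works (last occupied period: period 3): for example Crypto in period 1; Compilers in period 3; Econ in period 1; Statistics in period 2.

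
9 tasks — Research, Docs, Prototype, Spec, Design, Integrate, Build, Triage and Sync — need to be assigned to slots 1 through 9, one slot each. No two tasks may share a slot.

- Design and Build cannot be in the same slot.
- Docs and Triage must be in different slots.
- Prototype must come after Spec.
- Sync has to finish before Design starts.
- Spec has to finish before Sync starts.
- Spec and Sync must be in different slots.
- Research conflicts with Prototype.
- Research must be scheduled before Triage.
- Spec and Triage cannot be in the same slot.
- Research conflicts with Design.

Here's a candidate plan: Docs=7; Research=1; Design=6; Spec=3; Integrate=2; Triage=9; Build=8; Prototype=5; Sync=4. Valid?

Valid

Spec has to finish before Sync starts — holds.
Research must be scheduled before Triage — holds.
Spec and Triage cannot be in the same slot — holds.
Spec and Sync must be in different slots — holds.
Sync has to finish before Design starts — holds.
Prototype must come after Spec — holds.
Research conflicts with Design — holds.
Docs and Triage must be in different slots — holds.
Design and Build cannot be in the same slot — holds.
No two tasks may share a slot — holds.
Research conflicts with Prototype — holds.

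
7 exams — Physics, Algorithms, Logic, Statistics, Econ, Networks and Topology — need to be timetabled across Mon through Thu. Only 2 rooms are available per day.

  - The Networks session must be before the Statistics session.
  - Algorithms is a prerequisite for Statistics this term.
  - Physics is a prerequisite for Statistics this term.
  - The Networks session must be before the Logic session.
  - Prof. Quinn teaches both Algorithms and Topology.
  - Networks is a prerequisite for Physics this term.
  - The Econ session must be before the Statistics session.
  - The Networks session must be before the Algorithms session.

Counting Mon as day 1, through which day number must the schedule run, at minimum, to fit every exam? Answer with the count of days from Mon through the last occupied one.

The precedence chain requires at least 3 distinct days.
With at most 2 per day and 7 exams, at least 4 days are needed.
4 works (last occupied day: Thu): for example Physics=Tue; Econ=Mon; Algorithms=Tue; Networks=Mon; Statistics=Wed; Topology=Thu; Logic=Wed.

4 days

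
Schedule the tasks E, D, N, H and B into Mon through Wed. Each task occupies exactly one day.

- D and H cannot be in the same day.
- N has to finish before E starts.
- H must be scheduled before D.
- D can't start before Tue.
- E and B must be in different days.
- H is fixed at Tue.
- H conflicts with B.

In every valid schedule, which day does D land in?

D's window is Tue–Wed.
H is fixed at Tue, and D can't share a day with H.
So D must be Wed.

Wed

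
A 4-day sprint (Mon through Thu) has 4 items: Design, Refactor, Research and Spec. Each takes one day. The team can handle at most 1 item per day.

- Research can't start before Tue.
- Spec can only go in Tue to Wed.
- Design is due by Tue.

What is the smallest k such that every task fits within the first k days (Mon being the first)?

With at most 1 per day and 4 tasks, at least 4 days are needed.
Research can't be placed before Tue — that is day 2 counting from Mon — so the schedule must run through at least 2 days.
4 works (last occupied day: Thu): for example Design in Mon, Refactor in Thu, Spec in Tue, Research in Wed.

4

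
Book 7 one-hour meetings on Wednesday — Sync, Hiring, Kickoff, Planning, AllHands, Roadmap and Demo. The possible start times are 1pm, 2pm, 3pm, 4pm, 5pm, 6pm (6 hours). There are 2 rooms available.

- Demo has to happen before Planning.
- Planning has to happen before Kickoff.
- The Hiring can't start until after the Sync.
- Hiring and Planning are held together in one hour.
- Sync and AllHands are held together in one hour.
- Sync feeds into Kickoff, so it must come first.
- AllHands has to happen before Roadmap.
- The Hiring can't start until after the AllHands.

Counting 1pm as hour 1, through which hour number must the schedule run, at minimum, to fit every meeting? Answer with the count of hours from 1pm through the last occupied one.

4

The precedence chain requires at least 3 distinct hours.
With at most 2 per hour and 7 meetings, at least 4 hours are needed.
4 works (last occupied hour: 4pm): for example Planning -> 3pm, Demo -> 2pm, Sync -> 1pm, Roadmap -> 2pm, Hiring -> 3pm, Kickoff -> 4pm, AllHands -> 1pm.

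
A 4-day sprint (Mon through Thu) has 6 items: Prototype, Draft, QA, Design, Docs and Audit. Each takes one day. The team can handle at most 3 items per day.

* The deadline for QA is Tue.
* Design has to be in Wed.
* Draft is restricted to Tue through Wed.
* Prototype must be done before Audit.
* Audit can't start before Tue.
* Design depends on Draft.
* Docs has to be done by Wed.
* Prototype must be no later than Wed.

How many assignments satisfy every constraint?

33

Splitting on Prototype: it can be Mon (17), Tue (10), Wed (6). Listing each branch's schedules as (Draft, QA, Design, Docs, Audit):
Prototype=Mon: (Tue,Mon,Wed,Mon,Tue) (Tue,Mon,Wed,Mon,Wed) (Tue,Mon,Wed,Mon,Thu) (Tue,Mon,Wed,Tue,Tue) (Tue,Mon,Wed,Tue,Wed) (Tue,Mon,Wed,Tue,Thu) (Tue,Mon,Wed,Wed,Tue) (Tue,Mon,Wed,Wed,Wed) (Tue,Mon,Wed,Wed,Thu) (Tue,Tue,Wed,Mon,Tue) (Tue,Tue,Wed,Mon,Wed) (Tue,Tue,Wed,Mon,Thu) (Tue,Tue,Wed,Tue,Wed) (Tue,Tue,Wed,Tue,Thu) (Tue,Tue,Wed,Wed,Tue) (Tue,Tue,Wed,Wed,Wed) (Tue,Tue,Wed,Wed,Thu) — 17.
Prototype=Tue: (Tue,Mon,Wed,Mon,Wed) (Tue,Mon,Wed,Mon,Thu) (Tue,Mon,Wed,Tue,Wed) (Tue,Mon,Wed,Tue,Thu) (Tue,Mon,Wed,Wed,Wed) (Tue,Mon,Wed,Wed,Thu) (Tue,Tue,Wed,Mon,Wed) (Tue,Tue,Wed,Mon,Thu) (Tue,Tue,Wed,Wed,Wed) (Tue,Tue,Wed,Wed,Thu) — 10.
Prototype=Wed: (Tue,Mon,Wed,Mon,Thu) (Tue,Mon,Wed,Tue,Thu) (Tue,Mon,Wed,Wed,Thu) (Tue,Tue,Wed,Mon,Thu) (Tue,Tue,Wed,Tue,Thu) (Tue,Tue,Wed,Wed,Thu) — 6.
Summing: 17 + 10 + 6 = 33.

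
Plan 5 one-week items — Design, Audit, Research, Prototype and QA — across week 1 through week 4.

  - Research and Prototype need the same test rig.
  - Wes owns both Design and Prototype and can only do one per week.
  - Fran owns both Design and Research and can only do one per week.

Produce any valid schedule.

Research in week 2, Design in week 1, QA in week 1, Prototype in week 3, Audit in week 1

Checking: Design(week 1) != Prototype(week 3); Research(week 2) != Prototype(week 3); Design(week 1) != Research(week 2).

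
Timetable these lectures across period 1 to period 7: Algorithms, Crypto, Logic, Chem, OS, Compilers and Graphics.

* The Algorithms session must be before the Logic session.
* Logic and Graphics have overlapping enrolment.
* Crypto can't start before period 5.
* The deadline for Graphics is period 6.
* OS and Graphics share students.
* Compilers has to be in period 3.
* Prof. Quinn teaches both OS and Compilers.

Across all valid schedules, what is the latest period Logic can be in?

Precedence pushes Logic to at least period 2.
Logic at period 7 is achievable: OS in period 2; Compilers in period 3; Graphics in period 1; Chem in period 1; Crypto in period 5; Logic in period 7; Algorithms in period 1.

period 7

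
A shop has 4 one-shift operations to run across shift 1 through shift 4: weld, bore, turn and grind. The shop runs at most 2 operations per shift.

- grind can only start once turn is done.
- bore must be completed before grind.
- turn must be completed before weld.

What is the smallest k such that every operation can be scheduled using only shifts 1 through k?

The precedence chain requires at least 2 distinct shifts.
With at most 2 per shift and 4 operations, at least 2 shifts are needed.
2 works (last occupied shift: shift 2): for example turn -> shift 1; bore -> shift 1; weld -> shift 2; grind -> shift 2.

2 shifts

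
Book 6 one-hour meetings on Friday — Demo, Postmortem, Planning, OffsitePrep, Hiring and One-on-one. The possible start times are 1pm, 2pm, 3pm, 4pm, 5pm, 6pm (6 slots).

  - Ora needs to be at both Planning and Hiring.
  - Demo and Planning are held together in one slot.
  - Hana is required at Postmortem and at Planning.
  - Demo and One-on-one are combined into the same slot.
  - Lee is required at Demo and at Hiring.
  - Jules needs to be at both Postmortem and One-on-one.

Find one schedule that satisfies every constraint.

Postmortem -> 2pm; Hiring -> 2pm; Demo -> 1pm; OffsitePrep -> 1pm; Planning -> 1pm; One-on-one -> 1pm

Checking: Postmortem(2pm) != One-on-one(1pm); Planning(1pm) != Hiring(2pm); Postmortem(2pm) != Planning(1pm); Demo(1pm) != Hiring(2pm); Demo = Planning = 1pm; Demo = One-on-one = 1pm.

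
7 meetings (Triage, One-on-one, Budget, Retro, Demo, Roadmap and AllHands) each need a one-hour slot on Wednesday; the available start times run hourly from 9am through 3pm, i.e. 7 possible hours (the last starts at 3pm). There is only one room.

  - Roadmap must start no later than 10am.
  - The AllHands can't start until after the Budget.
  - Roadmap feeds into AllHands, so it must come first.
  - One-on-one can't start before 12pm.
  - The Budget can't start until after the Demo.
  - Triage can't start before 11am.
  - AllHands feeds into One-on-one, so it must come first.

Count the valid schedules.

50

Splitting on Triage: it can be 11am (10), 12pm (10), 1pm (10), 2pm (10), 3pm (10). Listing each branch's schedules as (One-on-one, Budget, Retro, Demo, Roadmap, AllHands):
Triage=11am: (2pm,12pm,3pm,9am,10am,1pm) (2pm,12pm,3pm,10am,9am,1pm) (3pm,12pm,1pm,9am,10am,2pm) (3pm,12pm,1pm,10am,9am,2pm) (3pm,12pm,2pm,9am,10am,1pm) (3pm,12pm,2pm,10am,9am,1pm) (3pm,1pm,9am,12pm,10am,2pm) (3pm,1pm,10am,12pm,9am,2pm) (3pm,1pm,12pm,9am,10am,2pm) (3pm,1pm,12pm,10am,9am,2pm) — 10.
Triage=12pm: (2pm,11am,3pm,9am,10am,1pm) (2pm,11am,3pm,10am,9am,1pm) (3pm,11am,1pm,9am,10am,2pm) (3pm,11am,1pm,10am,9am,2pm) (3pm,11am,2pm,9am,10am,1pm) (3pm,11am,2pm,10am,9am,1pm) (3pm,1pm,9am,11am,10am,2pm) (3pm,1pm,10am,11am,9am,2pm) (3pm,1pm,11am,9am,10am,2pm) (3pm,1pm,11am,10am,9am,2pm) — 10.
Triage=1pm: (2pm,11am,3pm,9am,10am,12pm) (2pm,11am,3pm,10am,9am,12pm) (3pm,11am,12pm,9am,10am,2pm) (3pm,11am,12pm,10am,9am,2pm) (3pm,11am,2pm,9am,10am,12pm) (3pm,11am,2pm,10am,9am,12pm) (3pm,12pm,9am,11am,10am,2pm) (3pm,12pm,10am,11am,9am,2pm) (3pm,12pm,11am,9am,10am,2pm) (3pm,12pm,11am,10am,9am,2pm) — 10.
Triage=2pm: (1pm,11am,3pm,9am,10am,12pm) (1pm,11am,3pm,10am,9am,12pm) (3pm,11am,12pm,9am,10am,1pm) (3pm,11am,12pm,10am,9am,1pm) (3pm,11am,1pm,9am,10am,12pm) (3pm,11am,1pm,10am,9am,12pm) (3pm,12pm,9am,11am,10am,1pm) (3pm,12pm,10am,11am,9am,1pm) (3pm,12pm,11am,9am,10am,1pm) (3pm,12pm,11am,10am,9am,1pm) — 10.
Triage=3pm: (1pm,11am,2pm,9am,10am,12pm) (1pm,11am,2pm,10am,9am,12pm) (2pm,11am,12pm,9am,10am,1pm) (2pm,11am,12pm,10am,9am,1pm) (2pm,11am,1pm,9am,10am,12pm) (2pm,11am,1pm,10am,9am,12pm) (2pm,12pm,9am,11am,10am,1pm) (2pm,12pm,10am,11am,9am,1pm) (2pm,12pm,11am,9am,10am,1pm) (2pm,12pm,11am,10am,9am,1pm) — 10.
Summing: 10 + 10 + 10 + 10 + 10 = 50.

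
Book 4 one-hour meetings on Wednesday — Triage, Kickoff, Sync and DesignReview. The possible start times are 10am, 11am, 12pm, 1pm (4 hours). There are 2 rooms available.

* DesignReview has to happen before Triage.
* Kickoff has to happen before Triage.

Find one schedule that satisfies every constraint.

DesignReview=10am; Kickoff=10am; Sync=11am; Triage=11am

Checking: DesignReview(10am) before Triage(11am); Kickoff(10am) before Triage(11am); max 2 per hour (cap 2).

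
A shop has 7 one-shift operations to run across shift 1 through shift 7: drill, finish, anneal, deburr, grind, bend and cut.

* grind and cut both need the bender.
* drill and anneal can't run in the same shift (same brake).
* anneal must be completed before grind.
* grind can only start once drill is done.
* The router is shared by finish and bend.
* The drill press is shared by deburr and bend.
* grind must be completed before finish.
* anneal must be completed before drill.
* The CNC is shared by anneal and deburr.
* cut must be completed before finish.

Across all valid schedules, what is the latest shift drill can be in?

Precedence pushes drill to at least shift 2; downstream work caps drill at shift 5.
drill at shift 5 is achievable: cut -> shift 1; bend -> shift 1; drill -> shift 5; anneal -> shift 1; grind -> shift 6; deburr -> shift 2; finish -> shift 7.

shift 5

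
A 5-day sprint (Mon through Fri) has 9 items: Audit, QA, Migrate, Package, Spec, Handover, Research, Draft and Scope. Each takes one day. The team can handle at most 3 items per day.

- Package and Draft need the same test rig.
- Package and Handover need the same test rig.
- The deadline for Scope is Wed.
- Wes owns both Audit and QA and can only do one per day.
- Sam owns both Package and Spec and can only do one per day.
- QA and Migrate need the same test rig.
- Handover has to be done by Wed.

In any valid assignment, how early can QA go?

Mon

QA at Mon is achievable: QA -> Mon; Migrate -> Tue; Draft -> Wed; Audit -> Tue; Package -> Tue; Spec -> Wed; Scope -> Mon; Handover -> Mon; Research -> Wed.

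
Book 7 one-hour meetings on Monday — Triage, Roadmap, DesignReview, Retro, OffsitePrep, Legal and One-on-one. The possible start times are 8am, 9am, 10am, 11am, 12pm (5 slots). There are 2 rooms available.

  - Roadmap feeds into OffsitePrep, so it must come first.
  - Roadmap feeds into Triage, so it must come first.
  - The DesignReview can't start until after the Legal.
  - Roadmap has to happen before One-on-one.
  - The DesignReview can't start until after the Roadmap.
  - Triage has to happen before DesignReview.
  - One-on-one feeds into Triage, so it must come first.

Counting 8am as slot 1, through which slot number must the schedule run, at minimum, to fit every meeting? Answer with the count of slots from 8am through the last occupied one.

4

The precedence chain requires at least 4 distinct slots.
With at most 2 per slot and 7 meetings, at least 4 slots are needed.
4 works (last occupied slot: 11am): for example OffsitePrep in 9am, Retro in 10am, Triage in 10am, DesignReview in 11am, Roadmap in 8am, One-on-one in 9am, Legal in 8am.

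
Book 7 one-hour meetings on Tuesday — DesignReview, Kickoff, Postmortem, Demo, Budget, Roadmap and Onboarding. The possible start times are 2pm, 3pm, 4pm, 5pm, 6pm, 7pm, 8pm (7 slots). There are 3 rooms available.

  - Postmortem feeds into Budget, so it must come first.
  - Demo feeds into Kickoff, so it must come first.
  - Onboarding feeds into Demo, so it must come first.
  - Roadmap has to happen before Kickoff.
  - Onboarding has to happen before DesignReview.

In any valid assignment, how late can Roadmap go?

7pm

Downstream work caps Roadmap at 7pm.
Roadmap at 7pm is achievable: Demo in 3pm; Onboarding in 2pm; DesignReview in 3pm; Postmortem in 2pm; Budget in 3pm; Roadmap in 7pm; Kickoff in 8pm.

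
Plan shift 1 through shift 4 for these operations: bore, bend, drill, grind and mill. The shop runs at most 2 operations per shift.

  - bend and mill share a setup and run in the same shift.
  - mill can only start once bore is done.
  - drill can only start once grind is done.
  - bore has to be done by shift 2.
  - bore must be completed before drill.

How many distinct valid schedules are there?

Splitting on bore: it can be shift 1 (9), shift 2 (4). Listing each branch's schedules as (bend, drill, grind, mill) by shift number:
bore=shift 1: (2,3,1,2) (2,4,1,2) (2,4,3,2) (3,2,1,3) (3,4,1,3) (3,4,2,3) (4,2,1,4) (4,3,1,4) (4,3,2,4) — 9.
bore=shift 2: (3,4,1,3) (3,4,2,3) (4,3,1,4) (4,3,2,4) — 4.
Summing: 9 + 4 = 13.

13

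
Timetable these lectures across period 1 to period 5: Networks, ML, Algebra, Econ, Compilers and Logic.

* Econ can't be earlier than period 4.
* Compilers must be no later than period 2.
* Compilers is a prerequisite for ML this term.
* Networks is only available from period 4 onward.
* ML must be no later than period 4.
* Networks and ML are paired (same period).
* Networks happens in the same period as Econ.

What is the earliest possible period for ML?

period 4

ML must be in the same period as Networks, which can't be before period 4, so ML is at least period 4; ML's own window allows nothing later than period 4.
ML at period 4 is achievable: Econ -> period 4; Compilers -> period 1; Networks -> period 4; ML -> period 4; Algebra -> period 1; Logic -> period 1.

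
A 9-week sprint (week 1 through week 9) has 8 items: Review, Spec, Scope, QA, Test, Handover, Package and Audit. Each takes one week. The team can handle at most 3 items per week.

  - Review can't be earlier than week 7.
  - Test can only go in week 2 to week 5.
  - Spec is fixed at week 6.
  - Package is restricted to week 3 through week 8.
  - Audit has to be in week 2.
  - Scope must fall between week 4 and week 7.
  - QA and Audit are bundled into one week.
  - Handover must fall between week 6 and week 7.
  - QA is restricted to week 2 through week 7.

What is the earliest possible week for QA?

week 2

QA is available from week 2; QA's own window allows nothing later than week 7; QA must be in the same week as Audit, which can't be after week 2, so QA is at most week 2.
QA at week 2 is achievable: QA -> week 2; Test -> week 2; Scope -> week 4; Package -> week 3; Audit -> week 2; Handover -> week 6; Review -> week 7; Spec -> week 6.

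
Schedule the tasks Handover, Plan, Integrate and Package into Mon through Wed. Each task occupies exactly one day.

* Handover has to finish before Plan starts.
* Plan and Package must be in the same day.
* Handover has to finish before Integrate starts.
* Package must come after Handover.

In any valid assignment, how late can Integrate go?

Precedence pushes Integrate to at least Tue.
Integrate at Wed is achievable: Package in Tue; Integrate in Wed; Plan in Tue; Handover in Mon.

Wed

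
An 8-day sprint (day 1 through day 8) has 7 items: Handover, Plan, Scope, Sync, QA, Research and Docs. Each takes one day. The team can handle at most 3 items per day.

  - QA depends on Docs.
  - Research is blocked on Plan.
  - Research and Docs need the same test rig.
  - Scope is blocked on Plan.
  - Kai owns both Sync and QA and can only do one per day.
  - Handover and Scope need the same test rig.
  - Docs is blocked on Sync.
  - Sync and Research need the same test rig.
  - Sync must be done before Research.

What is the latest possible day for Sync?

day 6

Downstream work caps Sync at day 6.
Sync at day 6 is achievable: Scope in day 2, Sync in day 6, Plan in day 1, QA in day 8, Docs in day 7, Handover in day 1, Research in day 8.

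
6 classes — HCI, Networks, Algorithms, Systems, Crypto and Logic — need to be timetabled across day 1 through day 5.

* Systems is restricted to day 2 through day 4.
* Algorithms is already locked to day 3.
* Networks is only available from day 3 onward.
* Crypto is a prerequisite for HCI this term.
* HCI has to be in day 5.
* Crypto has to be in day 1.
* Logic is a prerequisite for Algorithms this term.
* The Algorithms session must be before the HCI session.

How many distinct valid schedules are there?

Splitting on Networks: it can be day 3 (6), day 4 (6), day 5 (6). Listing each branch's schedules as (HCI, Algorithms, Systems, Crypto, Logic) by day number:
Networks=day 3: (5,3,2,1,1) (5,3,2,1,2) (5,3,3,1,1) (5,3,3,1,2) (5,3,4,1,1) (5,3,4,1,2) — 6.
Networks=day 4: (5,3,2,1,1) (5,3,2,1,2) (5,3,3,1,1) (5,3,3,1,2) (5,3,4,1,1) (5,3,4,1,2) — 6.
Networks=day 5: (5,3,2,1,1) (5,3,2,1,2) (5,3,3,1,1) (5,3,3,1,2) (5,3,4,1,1) (5,3,4,1,2) — 6.
Summing: 6 + 6 + 6 = 18.

18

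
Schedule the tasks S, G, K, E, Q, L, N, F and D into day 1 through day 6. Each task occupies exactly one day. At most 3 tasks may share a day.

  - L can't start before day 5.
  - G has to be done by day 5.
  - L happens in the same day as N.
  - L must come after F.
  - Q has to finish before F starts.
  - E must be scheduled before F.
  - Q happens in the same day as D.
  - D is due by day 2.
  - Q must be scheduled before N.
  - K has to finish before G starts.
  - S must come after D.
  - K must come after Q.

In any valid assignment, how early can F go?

Precedence pushes F to at least day 2; downstream work caps F at day 5.
F at day 2 is achievable: L=day 5; D=day 1; S=day 2; F=day 2; K=day 2; N=day 5; G=day 3; Q=day 1; E=day 1.

day 2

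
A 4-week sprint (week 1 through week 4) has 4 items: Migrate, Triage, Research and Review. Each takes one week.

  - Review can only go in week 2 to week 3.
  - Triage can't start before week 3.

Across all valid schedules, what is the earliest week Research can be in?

Research at week 1 is achievable: Migrate=week 1, Review=week 2, Triage=week 3, Research=week 1.

week 1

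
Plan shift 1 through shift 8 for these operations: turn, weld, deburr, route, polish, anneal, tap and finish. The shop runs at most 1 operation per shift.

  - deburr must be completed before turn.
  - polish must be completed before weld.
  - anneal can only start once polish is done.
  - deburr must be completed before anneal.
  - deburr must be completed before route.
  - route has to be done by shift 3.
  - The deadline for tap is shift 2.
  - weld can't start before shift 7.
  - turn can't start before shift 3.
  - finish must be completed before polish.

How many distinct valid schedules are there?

16

Splitting on turn: it can be shift 4 (4), shift 5 (4), shift 6 (4), shift 7 (2), shift 8 (2). Listing each branch's schedules as (weld, deburr, route, polish, anneal, tap, finish) by shift number:
turn=shift 4: (7,1,3,6,8,2,5) (7,2,3,6,8,1,5) (8,1,3,6,7,2,5) (8,2,3,6,7,1,5) — 4.
turn=shift 5: (7,1,3,6,8,2,4) (7,2,3,6,8,1,4) (8,1,3,6,7,2,4) (8,2,3,6,7,1,4) — 4.
turn=shift 6: (7,1,3,5,8,2,4) (7,2,3,5,8,1,4) (8,1,3,5,7,2,4) (8,2,3,5,7,1,4) — 4.
turn=shift 7: (8,1,3,5,6,2,4) (8,2,3,5,6,1,4) — 2.
turn=shift 8: (7,1,3,5,6,2,4) (7,2,3,5,6,1,4) — 2.
Summing: 4 + 4 + 4 + 2 + 2 = 16.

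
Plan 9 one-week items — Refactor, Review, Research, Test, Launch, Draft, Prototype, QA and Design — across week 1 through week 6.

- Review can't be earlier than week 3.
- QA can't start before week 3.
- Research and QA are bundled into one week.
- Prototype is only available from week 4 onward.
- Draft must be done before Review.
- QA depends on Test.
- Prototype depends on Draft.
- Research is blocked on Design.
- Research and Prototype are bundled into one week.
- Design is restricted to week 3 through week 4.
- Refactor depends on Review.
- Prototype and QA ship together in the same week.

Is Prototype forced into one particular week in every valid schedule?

No

Prototype can be week 4 (e.g. Refactor in week 4; Design in week 3; Prototype in week 4; QA in week 4; Draft in week 1; Review in week 3; Launch in week 1; Research in week 4; Test in week 1) or week 5 (e.g. Prototype -> week 5; Research -> week 5; Review -> week 3; Design -> week 3; Draft -> week 1; QA -> week 5; Refactor -> week 4; Test -> week 1; Launch -> week 1).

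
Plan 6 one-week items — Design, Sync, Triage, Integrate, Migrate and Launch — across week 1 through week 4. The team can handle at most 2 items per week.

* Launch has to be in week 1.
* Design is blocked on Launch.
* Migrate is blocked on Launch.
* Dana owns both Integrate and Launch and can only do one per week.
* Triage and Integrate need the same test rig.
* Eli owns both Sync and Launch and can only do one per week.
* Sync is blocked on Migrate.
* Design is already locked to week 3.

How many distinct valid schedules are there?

Splitting on Sync: it can be week 3 (4), week 4 (13). Listing each branch's schedules as (Design, Triage, Integrate, Migrate, Launch) by week number:
Sync=week 3: (3,1,2,2,1) (3,1,4,2,1) (3,2,4,2,1) (3,4,2,2,1) — 4.
Sync=week 4: (3,1,2,2,1) (3,1,2,3,1) (3,1,3,2,1) (3,1,4,2,1) (3,1,4,3,1) (3,2,3,2,1) (3,2,4,2,1) (3,2,4,3,1) (3,3,2,2,1) (3,3,4,2,1) (3,4,2,2,1) (3,4,2,3,1) (3,4,3,2,1) — 13.
Summing: 4 + 13 = 17.

17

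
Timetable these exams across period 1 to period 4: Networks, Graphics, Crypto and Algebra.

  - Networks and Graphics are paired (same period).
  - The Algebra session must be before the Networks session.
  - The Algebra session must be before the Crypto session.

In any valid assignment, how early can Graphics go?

period 2

Graphics must be in the same period as Networks, which can't be before period 2, so Graphics is at least period 2.
Graphics at period 2 is achievable: Graphics=period 2; Crypto=period 2; Networks=period 2; Algebra=period 1.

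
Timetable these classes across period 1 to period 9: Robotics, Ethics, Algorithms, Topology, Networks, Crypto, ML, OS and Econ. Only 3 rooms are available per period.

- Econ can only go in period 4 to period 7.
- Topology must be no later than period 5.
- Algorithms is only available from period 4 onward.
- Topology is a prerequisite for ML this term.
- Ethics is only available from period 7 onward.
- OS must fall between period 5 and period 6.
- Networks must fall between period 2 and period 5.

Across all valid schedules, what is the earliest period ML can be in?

Precedence pushes ML to at least period 2.
ML at period 2 is achievable: Crypto -> period 1, Topology -> period 1, OS -> period 5, Ethics -> period 7, Econ -> period 4, Algorithms -> period 4, ML -> period 2, Robotics -> period 1, Networks -> period 2.

period 2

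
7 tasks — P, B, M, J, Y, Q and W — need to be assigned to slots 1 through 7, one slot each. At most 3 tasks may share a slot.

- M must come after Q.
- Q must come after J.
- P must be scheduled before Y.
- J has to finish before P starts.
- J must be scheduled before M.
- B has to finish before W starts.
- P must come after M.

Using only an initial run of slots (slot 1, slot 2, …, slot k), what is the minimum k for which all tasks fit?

The precedence chain requires at least 5 distinct slots.
With at most 3 per slot and 7 tasks, at least 3 slots are needed.
5 works (last occupied slot: 5): for example M in 3, Y in 5, Q in 2, J in 1, P in 4, B in 1, W in 2.

5 slots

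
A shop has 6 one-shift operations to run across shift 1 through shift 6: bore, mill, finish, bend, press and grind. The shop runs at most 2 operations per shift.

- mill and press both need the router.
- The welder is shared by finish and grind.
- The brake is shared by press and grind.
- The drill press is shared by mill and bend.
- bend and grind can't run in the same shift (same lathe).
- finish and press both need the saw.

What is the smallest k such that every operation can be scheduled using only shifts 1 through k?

3 shifts

With at most 2 per shift and 6 operations, at least 3 shifts are needed.
3 works (last occupied shift: shift 3): for example finish in shift 1, bend in shift 3, grind in shift 2, bore in shift 1, press in shift 3, mill in shift 2.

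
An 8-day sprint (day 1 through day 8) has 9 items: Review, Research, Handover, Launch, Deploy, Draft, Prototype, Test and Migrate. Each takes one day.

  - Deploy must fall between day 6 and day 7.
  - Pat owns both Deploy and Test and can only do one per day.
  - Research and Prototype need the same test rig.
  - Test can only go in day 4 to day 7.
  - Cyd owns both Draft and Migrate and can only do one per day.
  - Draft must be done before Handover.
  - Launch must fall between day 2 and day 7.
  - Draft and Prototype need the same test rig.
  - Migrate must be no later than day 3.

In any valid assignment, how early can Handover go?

Precedence pushes Handover to at least day 2.
Handover at day 2 is achievable: Migrate -> day 2; Handover -> day 2; Research -> day 1; Test -> day 4; Launch -> day 2; Prototype -> day 2; Deploy -> day 6; Draft -> day 1; Review -> day 1.

day 2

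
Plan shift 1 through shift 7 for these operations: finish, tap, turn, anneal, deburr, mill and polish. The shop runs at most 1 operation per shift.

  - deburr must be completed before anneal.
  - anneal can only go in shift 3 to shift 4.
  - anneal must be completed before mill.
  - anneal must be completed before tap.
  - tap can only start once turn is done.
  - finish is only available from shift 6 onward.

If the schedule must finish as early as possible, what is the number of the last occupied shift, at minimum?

7

The precedence chain requires at least 3 distinct shifts.
With at most 1 per shift and 7 operations, at least 7 shifts are needed.
finish can't be placed before shift 6, so the schedule must run through at least shift 6.
7 works (last occupied shift: shift 7): for example polish in shift 7; tap in shift 4; anneal in shift 3; mill in shift 5; deburr in shift 2; turn in shift 1; finish in shift 6.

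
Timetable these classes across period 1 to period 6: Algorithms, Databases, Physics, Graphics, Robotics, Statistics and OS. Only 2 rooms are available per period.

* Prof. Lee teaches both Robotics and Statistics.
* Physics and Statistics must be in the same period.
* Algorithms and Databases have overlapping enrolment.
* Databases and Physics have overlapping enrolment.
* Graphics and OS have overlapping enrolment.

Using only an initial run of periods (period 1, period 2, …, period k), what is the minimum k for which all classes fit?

4 periods

With at most 2 per period and 7 classes, at least 4 periods are needed.
4 works (last occupied period: period 4): for example OS -> period 4; Databases -> period 2; Statistics -> period 3; Physics -> period 3; Robotics -> period 2; Algorithms -> period 1; Graphics -> period 1.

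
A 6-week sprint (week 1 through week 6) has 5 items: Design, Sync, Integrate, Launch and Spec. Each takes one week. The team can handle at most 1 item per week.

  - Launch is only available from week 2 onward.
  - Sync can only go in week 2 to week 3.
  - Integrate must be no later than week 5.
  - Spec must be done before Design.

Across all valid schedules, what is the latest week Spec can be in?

week 5

Downstream work caps Spec at week 5.
Spec at week 5 is achievable: Design -> week 6, Sync -> week 2, Spec -> week 5, Integrate -> week 1, Launch -> week 3.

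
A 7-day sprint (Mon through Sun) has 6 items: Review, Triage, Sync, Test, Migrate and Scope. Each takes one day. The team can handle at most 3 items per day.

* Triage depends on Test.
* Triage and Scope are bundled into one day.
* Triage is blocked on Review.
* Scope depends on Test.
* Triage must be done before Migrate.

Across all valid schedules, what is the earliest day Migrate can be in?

Precedence pushes Migrate to at least Wed.
Migrate at Wed is achievable: Scope -> Tue; Review -> Mon; Triage -> Tue; Migrate -> Wed; Sync -> Mon; Test -> Mon.

Wed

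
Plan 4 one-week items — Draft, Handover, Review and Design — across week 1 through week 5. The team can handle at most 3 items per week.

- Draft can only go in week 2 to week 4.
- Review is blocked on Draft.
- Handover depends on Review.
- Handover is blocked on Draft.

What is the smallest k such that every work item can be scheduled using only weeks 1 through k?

The precedence chain requires at least 3 distinct weeks.
With at most 3 per week and 4 work items, at least 2 weeks are needed.
Propagating the time windows through the other constraints, Handover can't land before week 4, so the schedule must run through at least week 4.
4 works (last occupied week: week 4): for example Design=week 1, Handover=week 4, Review=week 3, Draft=week 2.

4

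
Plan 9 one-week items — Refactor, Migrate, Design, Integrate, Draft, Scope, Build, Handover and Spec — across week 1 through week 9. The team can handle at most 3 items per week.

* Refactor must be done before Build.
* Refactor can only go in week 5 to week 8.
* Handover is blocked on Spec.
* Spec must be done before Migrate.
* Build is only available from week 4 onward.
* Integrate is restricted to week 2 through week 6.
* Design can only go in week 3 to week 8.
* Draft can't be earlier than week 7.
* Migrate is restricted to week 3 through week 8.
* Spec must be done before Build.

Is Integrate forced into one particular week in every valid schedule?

No

Integrate can be week 2 (e.g. Design in week 3; Handover in week 2; Spec in week 1; Integrate in week 2; Scope in week 1; Build in week 6; Refactor in week 5; Migrate in week 3; Draft in week 7) or week 3 (e.g. Integrate=week 3; Refactor=week 5; Draft=week 7; Build=week 6; Migrate=week 3; Scope=week 1; Handover=week 2; Design=week 3; Spec=week 1).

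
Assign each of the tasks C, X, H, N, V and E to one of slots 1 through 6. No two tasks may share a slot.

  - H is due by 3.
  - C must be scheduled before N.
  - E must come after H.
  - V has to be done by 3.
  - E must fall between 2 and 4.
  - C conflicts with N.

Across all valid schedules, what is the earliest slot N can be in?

5

Precedence pushes N to at least 2.
N at 5 is achievable: H -> 1, E -> 2, V -> 3, C -> 4, N -> 5, X -> 6.
Nothing earlier works — the conflict and capacity constraints rule out every slot before 5.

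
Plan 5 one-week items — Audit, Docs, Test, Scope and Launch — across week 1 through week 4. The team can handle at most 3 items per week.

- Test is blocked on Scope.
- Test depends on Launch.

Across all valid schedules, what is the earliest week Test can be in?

week 2

Precedence pushes Test to at least week 2.
Test at week 2 is achievable: Audit -> week 1, Docs -> week 2, Scope -> week 1, Launch -> week 1, Test -> week 2.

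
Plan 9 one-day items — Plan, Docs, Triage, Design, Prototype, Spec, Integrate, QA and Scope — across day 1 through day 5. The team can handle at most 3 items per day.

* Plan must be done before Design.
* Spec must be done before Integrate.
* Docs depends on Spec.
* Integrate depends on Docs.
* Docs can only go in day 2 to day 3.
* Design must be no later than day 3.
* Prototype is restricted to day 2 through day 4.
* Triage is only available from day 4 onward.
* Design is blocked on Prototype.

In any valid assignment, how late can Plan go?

day 2

Downstream work caps Plan at day 2.
Plan at day 2 is achievable: Integrate in day 3, Scope in day 1, Spec in day 1, QA in day 1, Plan in day 2, Prototype in day 2, Design in day 3, Docs in day 2, Triage in day 4.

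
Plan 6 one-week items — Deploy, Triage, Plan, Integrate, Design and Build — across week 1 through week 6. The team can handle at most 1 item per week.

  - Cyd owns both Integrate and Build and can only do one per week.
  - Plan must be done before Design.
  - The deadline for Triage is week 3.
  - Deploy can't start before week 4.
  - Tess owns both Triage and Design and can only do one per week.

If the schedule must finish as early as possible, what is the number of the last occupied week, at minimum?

week 6

The precedence chain requires at least 2 distinct weeks.
With at most 1 per week and 6 work items, at least 6 weeks are needed.
Deploy can't be placed before week 4, so the schedule must run through at least week 4.
6 works (last occupied week: week 6): for example Build=week 6; Triage=week 1; Design=week 3; Plan=week 2; Deploy=week 4; Integrate=week 5.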